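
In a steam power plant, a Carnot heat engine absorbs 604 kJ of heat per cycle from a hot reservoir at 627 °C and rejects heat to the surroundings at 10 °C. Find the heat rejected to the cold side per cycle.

T_H = 627 °C → 627 + 273.15 = 900.15 K.
T_C = 10 °C → 10 + 273.15 = 283.15 K.
The Carnot efficiency is η = 1 − T_C/T_H = 1 − 283.15/900.15 = 0.6854.
For a reversible cycle Q_C/Q_H = T_C/T_H, so Q_C = 604 × 283.15/900.15 = 190 kJ.

Q_C ≈ 190 kJ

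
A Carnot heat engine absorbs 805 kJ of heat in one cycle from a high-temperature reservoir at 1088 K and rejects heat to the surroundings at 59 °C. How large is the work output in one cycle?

T_C = 59 °C → 59 + 273.15 = 332.15 K.
The Carnot efficiency is η = 1 − T_C/T_H = 1 − 332.15/1088.00 = 0.6947.
W = η·Q_H = 0.6947 × 805 = 559.2 kJ.

W ≈ 559.2 kJ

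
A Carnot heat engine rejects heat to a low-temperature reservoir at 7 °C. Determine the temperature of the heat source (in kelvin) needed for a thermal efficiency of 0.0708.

T_C = 7 °C → 7 + 273.15 = 280.15 K.
From η = 1 − T_C/T_H, solving for T_H gives T_H = T_C/(1 − η) = 280.15/(1 − 0.0708) = 301 K.

T_H ≈ 301 K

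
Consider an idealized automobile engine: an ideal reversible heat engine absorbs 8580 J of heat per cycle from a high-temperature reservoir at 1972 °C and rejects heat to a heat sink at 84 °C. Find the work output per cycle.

W ≈ 7215 J

T_H = 1972 °C → 1972 + 273.15 = 2245.15 K.
T_C = 84 °C → 84 + 273.15 = 357.15 K.
For a reversible engine, η = 1 − T_C/T_H = 1 − 357.15/2245.15 = 0.8409.
W = η·Q_H = 0.8409 × 8580 = 7215 J.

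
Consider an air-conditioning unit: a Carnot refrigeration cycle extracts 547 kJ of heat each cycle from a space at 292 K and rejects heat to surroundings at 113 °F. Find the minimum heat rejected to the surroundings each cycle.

Q_H ≈ 596 kJ

T_H = 113 °F → (113 − 32) × 5/9 = 45.00 °C = 318.15 K.
For a reversible cycle Q_H/Q_C = T_H/T_C, so Q_H = Q_C·T_H/T_C = 547 × 318.15/292.00 = 596 kJ.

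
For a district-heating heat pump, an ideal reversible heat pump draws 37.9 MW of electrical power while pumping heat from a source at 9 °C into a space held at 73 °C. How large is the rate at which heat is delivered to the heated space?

Q̇_H ≈ 205 MW

T_H = 73 °C → 73 + 273.15 = 346.15 K.
T_C = 9 °C → 9 + 273.15 = 282.15 K.
Reversible heating COP: COP_HP = T_H/(T_H − T_C) = 346.15/64.00 = 5.4086.
Q_H = COP_HP · W = 5.4086 × 37.9 = 205 MW.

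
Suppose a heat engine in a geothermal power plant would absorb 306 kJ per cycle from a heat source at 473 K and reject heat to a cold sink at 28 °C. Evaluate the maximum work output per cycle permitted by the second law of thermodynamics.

T_C = 28 °C → 28 + 273.15 = 301.15 K.
The upper bound on efficiency is η_max = 1 − T_C/T_H = 1 − 301.15/473.00 = 0.3633.
W_max = η_max · Q_H = 0.3633 × 306 = 111 kJ.

W_max ≈ 111 kJ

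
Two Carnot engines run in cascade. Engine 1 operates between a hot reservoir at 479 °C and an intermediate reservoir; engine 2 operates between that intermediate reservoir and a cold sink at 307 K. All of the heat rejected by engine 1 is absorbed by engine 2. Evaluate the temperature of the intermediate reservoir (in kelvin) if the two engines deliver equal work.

T_H = 479 °C → 479 + 273.15 = 752.15 K.
For reversible stages Q_m = Q_H·(T_m/T_H). Setting W₁ = Q_H(1 − T_m/T_H) equal to W₂ = Q_m(1 − T_C/T_m) = Q_H·(T_m − T_C)/T_H gives T_H − T_m = T_m − T_C, so T_m = (T_H + T_C)/2 = (752.15 + 307.00)/2 = 529.6 K.

T_m ≈ 529.6 K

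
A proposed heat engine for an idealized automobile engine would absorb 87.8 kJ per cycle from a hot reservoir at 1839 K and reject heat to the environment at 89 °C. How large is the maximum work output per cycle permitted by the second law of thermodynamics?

T_C = 89 °C → 89 + 273.15 = 362.15 K.
The second-law ceiling is the Carnot efficiency, η_max = 1 − T_C/T_H = 1 − 362.15/1839.00 = 0.8031.
W_max = η_max · Q_H = 0.8031 × 87.8 = 70.51 kJ.

W_max ≈ 70.51 kJ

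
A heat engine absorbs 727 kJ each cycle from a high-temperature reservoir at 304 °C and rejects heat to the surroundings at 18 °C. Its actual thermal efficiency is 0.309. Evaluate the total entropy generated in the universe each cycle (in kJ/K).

ΔS_univ ≈ 0.466 kJ/K

T_H = 304 °C → 304 + 273.15 = 577.15 K.
T_C = 18 °C → 18 + 273.15 = 291.15 K.
W = η·Q_H = 0.309 × 727 = 224.6 kJ, so Q_C = Q_H − W = 502.4 kJ.
The hot reservoir loses entropy Q_H/T_H = 727/577.15 = 1.260 kJ/K; the cold reservoir gains Q_C/T_C = 502.4/291.15 = 1.725 kJ/K.
ΔS_univ = −Q_H/T_H + Q_C/T_C = 0.466 kJ/K (> 0, since η = 0.309 < η_Carnot = 0.496).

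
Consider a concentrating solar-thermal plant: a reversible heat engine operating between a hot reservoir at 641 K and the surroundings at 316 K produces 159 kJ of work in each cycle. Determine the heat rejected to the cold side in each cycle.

Carnot efficiency: η = 1 − T_C/T_H = 1 − 316.00/641.00 = 0.5070.
Since Q_C/Q_H = T_C/T_H and Q_H = W/η, Q_C = W·T_C/(T_H − T_C) = 159 × 316.00/325.00 = 155 kJ.

Q_C ≈ 155 kJ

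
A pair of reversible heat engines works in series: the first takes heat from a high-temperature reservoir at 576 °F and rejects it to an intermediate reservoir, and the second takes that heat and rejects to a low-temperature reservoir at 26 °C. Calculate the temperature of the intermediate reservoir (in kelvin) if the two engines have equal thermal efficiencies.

T_H = 576 °F → (576 − 32) × 5/9 = 302.22 °C = 575.37 K.
T_C = 26 °C → 26 + 273.15 = 299.15 K.
Equal efficiencies require 1 − T_m/T_H = 1 − T_C/T_m, i.e. T_m/T_H = T_C/T_m, so T_m = √(T_H·T_C) = √(575.37 × 299.15) = 415 K.

T_m ≈ 415 K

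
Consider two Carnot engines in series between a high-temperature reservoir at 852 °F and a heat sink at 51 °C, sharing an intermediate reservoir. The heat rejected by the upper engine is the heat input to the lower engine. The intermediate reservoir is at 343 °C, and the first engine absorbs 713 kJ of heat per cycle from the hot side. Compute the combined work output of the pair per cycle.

T_H = 852 °F → (852 − 32) × 5/9 = 455.56 °C = 728.71 K.
T_C = 51 °C → 51 + 273.15 = 324.15 K.
Two reversible stages in series are equivalent to a single Carnot engine between T_H and T_C, so η_total = 1 − T_C/T_H = 1 − 324.15/728.71 = 0.5552.
W_total = η_total · Q_H = 0.5552 × 713 = 396 kJ.

W_total ≈ 396 kJ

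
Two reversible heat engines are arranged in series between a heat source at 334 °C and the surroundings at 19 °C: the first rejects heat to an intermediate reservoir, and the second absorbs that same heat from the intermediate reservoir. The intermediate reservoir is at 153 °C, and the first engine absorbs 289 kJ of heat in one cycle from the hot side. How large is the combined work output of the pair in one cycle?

T_H = 334 °C → 334 + 273.15 = 607.15 K.
T_C = 19 °C → 19 + 273.15 = 292.15 K.
Two reversible stages in series are equivalent to a single Carnot engine between T_H and T_C, so η_total = 1 − T_C/T_H = 1 − 292.15/607.15 = 0.5188.
W_total = η_total · Q_H = 0.5188 × 289 = 149.9 kJ.

W_total ≈ 149.9 kJ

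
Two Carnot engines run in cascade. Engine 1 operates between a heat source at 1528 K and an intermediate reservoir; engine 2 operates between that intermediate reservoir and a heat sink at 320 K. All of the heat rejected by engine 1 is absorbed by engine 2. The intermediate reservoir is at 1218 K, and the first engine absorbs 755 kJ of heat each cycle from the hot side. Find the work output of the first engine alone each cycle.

First-stage efficiency η₁ = 1 − T_m/T_H = 1 − 1218.00/1528.00 = 0.2029.
W₁ = η₁·Q_H = 0.2029 × 755 = 153.2 kJ.

W₁ ≈ 153.2 kJ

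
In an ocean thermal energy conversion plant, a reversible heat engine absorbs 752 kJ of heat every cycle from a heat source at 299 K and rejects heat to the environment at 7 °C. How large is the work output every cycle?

T_C = 7 °C → 7 + 273.15 = 280.15 K.
For a reversible engine, η = 1 − T_C/T_H = 1 − 280.15/299.00 = 0.0630.
W = η·Q_H = 0.0630 × 752 = 47.41 kJ.

W ≈ 47.41 kJ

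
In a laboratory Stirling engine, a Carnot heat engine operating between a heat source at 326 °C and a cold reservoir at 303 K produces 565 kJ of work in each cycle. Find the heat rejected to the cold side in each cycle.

T_H = 326 °C → 326 + 273.15 = 599.15 K.
η_rev = 1 − T_C/T_H = 1 − 303.00/599.15 = 0.4943.
Since Q_C/Q_H = T_C/T_H and Q_H = W/η, Q_C = W·T_C/(T_H − T_C) = 565 × 303.00/296.15 = 578 kJ.

Q_C ≈ 578 kJ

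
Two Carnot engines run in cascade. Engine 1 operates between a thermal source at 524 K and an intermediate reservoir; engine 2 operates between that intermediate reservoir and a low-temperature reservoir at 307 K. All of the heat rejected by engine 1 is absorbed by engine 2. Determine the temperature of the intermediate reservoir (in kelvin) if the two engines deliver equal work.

For reversible stages Q_m = Q_H·(T_m/T_H). Setting W₁ = Q_H(1 − T_m/T_H) equal to W₂ = Q_m(1 − T_C/T_m) = Q_H·(T_m − T_C)/T_H gives T_H − T_m = T_m − T_C, so T_m = (T_H + T_C)/2 = (524.00 + 307.00)/2 = 415.5 K.

T_m ≈ 415.5 K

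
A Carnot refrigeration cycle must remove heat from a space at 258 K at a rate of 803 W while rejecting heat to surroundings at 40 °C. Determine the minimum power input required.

T_H = 40 °C → 40 + 273.15 = 313.15 K.
Carnot COP: COP_R = T_C/(T_H − T_C) = 258.00/55.15 = 4.6782.
W = Q_C/COP_R = 803/4.6782 = 172 W.

Ẇ_in ≈ 172 W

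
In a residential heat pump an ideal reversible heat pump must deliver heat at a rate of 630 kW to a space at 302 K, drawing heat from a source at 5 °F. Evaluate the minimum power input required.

Ẇ_in ≈ 91.5 kW

T_C = 5 °F → (5 − 32) × 5/9 = -15.00 °C = 258.15 K.
Reversible heating COP: COP_HP = T_H/(T_H − T_C) = 302.00/43.85 = 6.8871.
W = Q_H/COP_HP = 630/6.8871 = 91.5 kW.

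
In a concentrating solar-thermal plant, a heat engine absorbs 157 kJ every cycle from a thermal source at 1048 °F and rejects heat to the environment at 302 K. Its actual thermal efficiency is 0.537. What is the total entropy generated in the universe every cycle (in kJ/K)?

ΔS_univ ≈ 0.0533 kJ/K

T_H = 1048 °F → (1048 − 32) × 5/9 = 564.44 °C = 837.59 K.
W = η·Q_H = 0.537 × 157 = 84.31 kJ, so Q_C = Q_H − W = 72.69 kJ.
The hot reservoir loses entropy Q_H/T_H = 157/837.59 = 0.1874 kJ/K; the cold reservoir gains Q_C/T_C = 72.69/302.00 = 0.2407 kJ/K.
ΔS_univ = −Q_H/T_H + Q_C/T_C = 0.0533 kJ/K (> 0, since η = 0.537 < η_Carnot = 0.639).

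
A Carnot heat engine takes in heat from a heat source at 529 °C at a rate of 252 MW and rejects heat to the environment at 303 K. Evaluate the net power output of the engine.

Ẇ ≈ 156.8 MW

T_H = 529 °C → 529 + 273.15 = 802.15 K.
The Carnot efficiency is η = 1 − T_C/T_H = 1 − 303.00/802.15 = 0.6223.
W = η·Q_H = 0.6223 × 252 = 156.8 MW.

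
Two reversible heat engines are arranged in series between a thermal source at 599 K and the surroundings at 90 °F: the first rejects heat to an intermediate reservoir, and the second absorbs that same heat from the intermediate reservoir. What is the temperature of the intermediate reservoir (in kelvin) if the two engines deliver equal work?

T_C = 90 °F → (90 − 32) × 5/9 = 32.22 °C = 305.37 K.
For reversible stages Q_m = Q_H·(T_m/T_H). Setting W₁ = Q_H(1 − T_m/T_H) equal to W₂ = Q_m(1 − T_C/T_m) = Q_H·(T_m − T_C)/T_H gives T_H − T_m = T_m − T_C, so T_m = (T_H + T_C)/2 = (599.00 + 305.37)/2 = 452 K.

T_m ≈ 452 K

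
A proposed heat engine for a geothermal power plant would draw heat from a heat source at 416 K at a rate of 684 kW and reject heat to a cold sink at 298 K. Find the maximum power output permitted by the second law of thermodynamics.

Ẇ_max ≈ 194 kW

The upper bound on efficiency is η_max = 1 − T_C/T_H = 1 − 298.00/416.00 = 0.2837.
W_max = η_max · Q_H = 0.2837 × 684 = 194 kW.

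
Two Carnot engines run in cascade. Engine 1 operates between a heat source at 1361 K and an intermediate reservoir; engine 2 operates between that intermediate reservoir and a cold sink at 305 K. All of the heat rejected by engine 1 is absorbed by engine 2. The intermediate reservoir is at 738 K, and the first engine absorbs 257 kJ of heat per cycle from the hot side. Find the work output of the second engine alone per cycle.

W₂ ≈ 81.76 kJ

Heat entering the second stage: Q_m = Q_H·(T_m/T_H) = 257 × 738.00/1361.00 = 139.4 kJ.
Second-stage efficiency η₂ = 1 − T_C/T_m = 1 − 305.00/738.00 = 0.5867, so W₂ = η₂·Q_m = 81.76 kJ.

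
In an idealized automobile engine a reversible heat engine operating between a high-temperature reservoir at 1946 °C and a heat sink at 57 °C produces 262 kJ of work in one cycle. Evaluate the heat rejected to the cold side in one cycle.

T_H = 1946 °C → 1946 + 273.15 = 2219.15 K.
T_C = 57 °C → 57 + 273.15 = 330.15 K.
Since the cycle is reversible, η = 1 − T_C/T_H = 1 − 330.15/2219.15 = 0.8512.
Since Q_C/Q_H = T_C/T_H and Q_H = W/η, Q_C = W·T_C/(T_H − T_C) = 262 × 330.15/1889.00 = 45.79 kJ.

Q_C ≈ 45.79 kJ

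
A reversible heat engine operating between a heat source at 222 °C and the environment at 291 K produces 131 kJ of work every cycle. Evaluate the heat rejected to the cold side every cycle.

Q_C ≈ 186.7 kJ

T_H = 222 °C → 222 + 273.15 = 495.15 K.
For a reversible engine, η = 1 − T_C/T_H = 1 − 291.00/495.15 = 0.4123.
Since Q_C/Q_H = T_C/T_H and Q_H = W/η, Q_C = W·T_C/(T_H − T_C) = 131 × 291.00/204.15 = 186.7 kJ.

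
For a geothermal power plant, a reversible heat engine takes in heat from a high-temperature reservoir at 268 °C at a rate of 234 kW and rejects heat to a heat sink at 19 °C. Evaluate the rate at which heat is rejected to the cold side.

Q̇_C ≈ 126 kW

T_H = 268 °C → 268 + 273.15 = 541.15 K.
T_C = 19 °C → 19 + 273.15 = 292.15 K.
η_rev = 1 − T_C/T_H = 1 − 292.15/541.15 = 0.4601.
For a reversible cycle Q_C/Q_H = T_C/T_H, so Q_C = 234 × 292.15/541.15 = 126 kW.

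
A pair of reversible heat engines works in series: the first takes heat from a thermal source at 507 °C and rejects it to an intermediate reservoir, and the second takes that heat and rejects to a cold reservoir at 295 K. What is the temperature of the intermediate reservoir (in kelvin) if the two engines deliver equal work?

T_H = 507 °C → 507 + 273.15 = 780.15 K.
For reversible stages Q_m = Q_H·(T_m/T_H). Setting W₁ = Q_H(1 − T_m/T_H) equal to W₂ = Q_m(1 − T_C/T_m) = Q_H·(T_m − T_C)/T_H gives T_H − T_m = T_m − T_C, so T_m = (T_H + T_C)/2 = (780.15 + 295.00)/2 = 537.6 K.

T_m ≈ 537.6 K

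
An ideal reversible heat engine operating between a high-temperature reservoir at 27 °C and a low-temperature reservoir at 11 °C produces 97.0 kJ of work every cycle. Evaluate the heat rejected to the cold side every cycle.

Q_C ≈ 1720 kJ

T_H = 27 °C → 27 + 273.15 = 300.15 K.
T_C = 11 °C → 11 + 273.15 = 284.15 K.
The Carnot efficiency is η = 1 − T_C/T_H = 1 − 284.15/300.15 = 0.0533.
Since Q_C/Q_H = T_C/T_H and Q_H = W/η, Q_C = W·T_C/(T_H − T_C) = 97.0 × 284.15/16.00 = 1720 kJ.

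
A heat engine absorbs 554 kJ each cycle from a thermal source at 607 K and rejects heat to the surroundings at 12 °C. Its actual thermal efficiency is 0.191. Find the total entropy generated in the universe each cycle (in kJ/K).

ΔS_univ ≈ 0.659 kJ/K

T_C = 12 °C → 12 + 273.15 = 285.15 K.
W = η·Q_H = 0.191 × 554 = 105.8 kJ, so Q_C = Q_H − W = 448.2 kJ.
The hot reservoir loses entropy Q_H/T_H = 554/607.00 = 0.9127 kJ/K; the cold reservoir gains Q_C/T_C = 448.2/285.15 = 1.572 kJ/K.
ΔS_univ = −Q_H/T_H + Q_C/T_C = 0.659 kJ/K (> 0, since η = 0.191 < η_Carnot = 0.530).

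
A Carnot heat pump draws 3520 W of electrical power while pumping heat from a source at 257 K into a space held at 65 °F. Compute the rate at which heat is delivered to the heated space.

Q̇_H ≈ 29750 W

T_H = 65 °F → (65 − 32) × 5/9 = 18.33 °C = 291.48 K.
Reversible heating COP: COP_HP = T_H/(T_H − T_C) = 291.48/34.48 = 8.4529.
Q_H = COP_HP · W = 8.4529 × 3520 = 29750 W.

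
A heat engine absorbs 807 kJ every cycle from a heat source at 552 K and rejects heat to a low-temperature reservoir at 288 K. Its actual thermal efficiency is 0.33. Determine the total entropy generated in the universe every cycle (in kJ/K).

W = η·Q_H = 0.33 × 807 = 266.3 kJ, so Q_C = Q_H − W = 540.7 kJ.
The hot reservoir loses entropy Q_H/T_H = 807/552.00 = 1.462 kJ/K; the cold reservoir gains Q_C/T_C = 540.7/288.00 = 1.877 kJ/K.
ΔS_univ = −Q_H/T_H + Q_C/T_C = 0.415 kJ/K (> 0, since η = 0.33 < η_Carnot = 0.478).

ΔS_univ ≈ 0.415 kJ/K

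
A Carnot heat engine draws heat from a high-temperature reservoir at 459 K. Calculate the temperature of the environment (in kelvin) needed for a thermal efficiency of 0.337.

T_C ≈ 304.3 K

From η = 1 − T_C/T_H, T_C = T_H·(1 − η) = 459.00 × (1 − 0.337) = 304.3 K.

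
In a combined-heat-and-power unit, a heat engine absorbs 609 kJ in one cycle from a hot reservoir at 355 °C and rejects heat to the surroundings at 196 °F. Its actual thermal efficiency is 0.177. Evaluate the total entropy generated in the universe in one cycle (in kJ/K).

ΔS_univ ≈ 0.4064 kJ/K

T_H = 355 °C → 355 + 273.15 = 628.15 K.
T_C = 196 °F → (196 − 32) × 5/9 = 91.11 °C = 364.26 K.
W = η·Q_H = 0.177 × 609 = 107.8 kJ, so Q_C = Q_H − W = 501.2 kJ.
The hot reservoir loses entropy Q_H/T_H = 609/628.15 = 0.9695 kJ/K; the cold reservoir gains Q_C/T_C = 501.2/364.26 = 1.376 kJ/K.
ΔS_univ = −Q_H/T_H + Q_C/T_C = 0.4064 kJ/K (> 0, since η = 0.177 < η_Carnot = 0.420).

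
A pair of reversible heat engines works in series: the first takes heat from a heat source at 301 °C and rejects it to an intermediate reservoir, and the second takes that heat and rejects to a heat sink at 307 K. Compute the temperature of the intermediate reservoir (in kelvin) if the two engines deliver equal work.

T_m ≈ 441 K

T_H = 301 °C → 301 + 273.15 = 574.15 K.
For reversible stages Q_m = Q_H·(T_m/T_H). Setting W₁ = Q_H(1 − T_m/T_H) equal to W₂ = Q_m(1 − T_C/T_m) = Q_H·(T_m − T_C)/T_H gives T_H − T_m = T_m − T_C, so T_m = (T_H + T_C)/2 = (574.15 + 307.00)/2 = 441 K.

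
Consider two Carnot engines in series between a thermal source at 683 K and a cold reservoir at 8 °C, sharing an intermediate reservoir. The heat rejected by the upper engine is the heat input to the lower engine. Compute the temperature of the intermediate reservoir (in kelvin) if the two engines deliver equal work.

T_C = 8 °C → 8 + 273.15 = 281.15 K.
For reversible stages Q_m = Q_H·(T_m/T_H). Setting W₁ = Q_H(1 − T_m/T_H) equal to W₂ = Q_m(1 − T_C/T_m) = Q_H·(T_m − T_C)/T_H gives T_H − T_m = T_m − T_C, so T_m = (T_H + T_C)/2 = (683.00 + 281.15)/2 = 482 K.

T_m ≈ 482 K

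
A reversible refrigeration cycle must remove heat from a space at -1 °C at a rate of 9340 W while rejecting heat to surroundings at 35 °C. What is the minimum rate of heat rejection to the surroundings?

T_H = 35 °C → 35 + 273.15 = 308.15 K.
T_C = -1 °C → -1 + 273.15 = 272.15 K.
For a reversible cycle Q_H/Q_C = T_H/T_C, so Q_H = Q_C·T_H/T_C = 9340 × 308.15/272.15 = 10580 W.

Q̇_H ≈ 10580 W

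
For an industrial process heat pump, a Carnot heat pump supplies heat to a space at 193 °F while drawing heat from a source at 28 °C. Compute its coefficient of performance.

T_H = 193 °F → (193 − 32) × 5/9 = 89.44 °C = 362.59 K.
T_C = 28 °C → 28 + 273.15 = 301.15 K.
COP_HP = T_H/(T_H − T_C) = 362.59/(362.59 − 301.15) = 5.90.

COP_HP ≈ 5.90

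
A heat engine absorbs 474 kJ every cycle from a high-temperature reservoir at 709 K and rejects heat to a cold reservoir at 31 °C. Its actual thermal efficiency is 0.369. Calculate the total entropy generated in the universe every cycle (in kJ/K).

ΔS_univ ≈ 0.315 kJ/K

T_C = 31 °C → 31 + 273.15 = 304.15 K.
W = η·Q_H = 0.369 × 474 = 174.9 kJ, so Q_C = Q_H − W = 299.1 kJ.
The hot reservoir loses entropy Q_H/T_H = 474/709.00 = 0.6685 kJ/K; the cold reservoir gains Q_C/T_C = 299.1/304.15 = 0.9834 kJ/K.
ΔS_univ = −Q_H/T_H + Q_C/T_C = 0.315 kJ/K (> 0, since η = 0.369 < η_Carnot = 0.571).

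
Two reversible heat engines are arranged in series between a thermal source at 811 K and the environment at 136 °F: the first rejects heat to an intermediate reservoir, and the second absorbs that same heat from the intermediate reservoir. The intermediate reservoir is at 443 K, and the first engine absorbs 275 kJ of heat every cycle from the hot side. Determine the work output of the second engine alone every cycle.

W₂ ≈ 38.00 kJ

T_C = 136 °F → (136 − 32) × 5/9 = 57.78 °C = 330.93 K.
Heat entering the second stage: Q_m = Q_H·(T_m/T_H) = 275 × 443.00/811.00 = 150.2 kJ.
Second-stage efficiency η₂ = 1 − T_C/T_m = 1 − 330.93/443.00 = 0.2530, so W₂ = η₂·Q_m = 38.00 kJ.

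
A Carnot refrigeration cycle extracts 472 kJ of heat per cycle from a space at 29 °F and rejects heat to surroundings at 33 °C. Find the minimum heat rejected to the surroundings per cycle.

T_H = 33 °C → 33 + 273.15 = 306.15 K.
T_C = 29 °F → (29 − 32) × 5/9 = -1.67 °C = 271.48 K.
For a reversible cycle Q_H/Q_C = T_H/T_C, so Q_H = Q_C·T_H/T_C = 472 × 306.15/271.48 = 532 kJ.

Q_H ≈ 532 kJ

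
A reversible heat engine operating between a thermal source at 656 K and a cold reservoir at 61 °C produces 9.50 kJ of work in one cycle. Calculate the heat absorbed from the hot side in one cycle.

Q_H ≈ 19.4 kJ

T_C = 61 °C → 61 + 273.15 = 334.15 K.
For a reversible engine, η = 1 − T_C/T_H = 1 − 334.15/656.00 = 0.4906.
Q_H = W/η = 9.50/0.4906 = 19.4 kJ.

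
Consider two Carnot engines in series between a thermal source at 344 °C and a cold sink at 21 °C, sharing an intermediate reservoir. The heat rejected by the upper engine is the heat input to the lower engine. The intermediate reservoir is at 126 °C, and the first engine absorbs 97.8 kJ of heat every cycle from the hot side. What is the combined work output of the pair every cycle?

T_H = 344 °C → 344 + 273.15 = 617.15 K.
T_C = 21 °C → 21 + 273.15 = 294.15 K.
Two reversible stages in series are equivalent to a single Carnot engine between T_H and T_C, so η_total = 1 − T_C/T_H = 1 − 294.15/617.15 = 0.5234.
W_total = η_total · Q_H = 0.5234 × 97.8 = 51.19 kJ.

W_total ≈ 51.19 kJ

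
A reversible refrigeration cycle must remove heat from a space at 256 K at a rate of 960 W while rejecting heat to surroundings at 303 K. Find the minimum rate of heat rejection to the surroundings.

Q̇_H ≈ 1140 W

For a reversible cycle Q_H/Q_C = T_H/T_C, so Q_H = Q_C·T_H/T_C = 960 × 303.00/256.00 = 1140 W.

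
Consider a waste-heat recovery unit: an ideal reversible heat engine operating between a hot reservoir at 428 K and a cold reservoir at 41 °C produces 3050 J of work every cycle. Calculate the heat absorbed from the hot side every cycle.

Q_H ≈ 11500 J

T_C = 41 °C → 41 + 273.15 = 314.15 K.
Since the cycle is reversible, η = 1 − T_C/T_H = 1 − 314.15/428.00 = 0.2660.
Q_H = W/η = 3050/0.2660 = 11500 J.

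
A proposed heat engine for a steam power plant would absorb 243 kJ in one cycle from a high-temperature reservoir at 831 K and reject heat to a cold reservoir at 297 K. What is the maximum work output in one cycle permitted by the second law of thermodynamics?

By the Carnot theorem, η_max = 1 − T_C/T_H = 1 − 297.00/831.00 = 0.6426.
W_max = η_max · Q_H = 0.6426 × 243 = 156.2 kJ.

W_max ≈ 156.2 kJ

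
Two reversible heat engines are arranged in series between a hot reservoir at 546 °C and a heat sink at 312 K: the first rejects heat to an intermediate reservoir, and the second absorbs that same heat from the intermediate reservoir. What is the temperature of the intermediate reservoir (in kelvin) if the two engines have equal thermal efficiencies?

T_H = 546 °C → 546 + 273.15 = 819.15 K.
Equal efficiencies require 1 − T_m/T_H = 1 − T_C/T_m, i.e. T_m/T_H = T_C/T_m, so T_m = √(T_H·T_C) = √(819.15 × 312.00) = 506 K.

T_m ≈ 506 K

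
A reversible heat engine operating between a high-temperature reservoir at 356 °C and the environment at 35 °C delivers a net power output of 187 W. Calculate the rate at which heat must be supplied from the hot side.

T_H = 356 °C → 356 + 273.15 = 629.15 K.
T_C = 35 °C → 35 + 273.15 = 308.15 K.
Since the cycle is reversible, η = 1 − T_C/T_H = 1 − 308.15/629.15 = 0.5102.
Q_H = W/η = 187/0.5102 = 367 W.

Q̇_H ≈ 367 W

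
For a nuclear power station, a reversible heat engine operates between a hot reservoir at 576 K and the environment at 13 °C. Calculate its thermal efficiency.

η ≈ 0.5032

T_C = 13 °C → 13 + 273.15 = 286.15 K.
Carnot efficiency: η = 1 − T_C/T_H = 1 − 286.15/576.00 = 0.5032.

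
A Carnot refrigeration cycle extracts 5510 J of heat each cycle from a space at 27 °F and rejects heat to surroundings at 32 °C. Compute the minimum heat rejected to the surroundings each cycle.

T_H = 32 °C → 32 + 273.15 = 305.15 K.
T_C = 27 °F → (27 − 32) × 5/9 = -2.78 °C = 270.37 K.
For a reversible cycle Q_H/Q_C = T_H/T_C, so Q_H = Q_C·T_H/T_C = 5510 × 305.15/270.37 = 6219 J.

Q_H ≈ 6219 J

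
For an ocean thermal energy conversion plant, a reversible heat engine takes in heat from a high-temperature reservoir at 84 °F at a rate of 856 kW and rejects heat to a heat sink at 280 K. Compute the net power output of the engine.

T_H = 84 °F → (84 − 32) × 5/9 = 28.89 °C = 302.04 K.
The Carnot efficiency is η = 1 − T_C/T_H = 1 − 280.00/302.04 = 0.0730.
W = η·Q_H = 0.0730 × 856 = 62.46 kW.

Ẇ ≈ 62.46 kW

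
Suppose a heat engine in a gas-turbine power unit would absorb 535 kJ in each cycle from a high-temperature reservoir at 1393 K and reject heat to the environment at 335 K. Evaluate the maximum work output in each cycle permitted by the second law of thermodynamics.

The second-law ceiling is the Carnot efficiency, η_max = 1 − T_C/T_H = 1 − 335.00/1393.00 = 0.7595.
W_max = η_max · Q_H = 0.7595 × 535 = 406 kJ.

W_max ≈ 406 kJ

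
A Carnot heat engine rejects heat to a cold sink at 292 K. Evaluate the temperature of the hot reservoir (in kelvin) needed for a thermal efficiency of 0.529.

T_H ≈ 620.0 K

From η = 1 − T_C/T_H, solving for T_H gives T_H = T_C/(1 − η) = 292.00/(1 − 0.529) = 620.0 K.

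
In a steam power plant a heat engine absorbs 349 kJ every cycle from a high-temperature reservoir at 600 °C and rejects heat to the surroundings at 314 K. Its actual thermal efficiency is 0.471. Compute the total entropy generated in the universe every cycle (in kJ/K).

T_H = 600 °C → 600 + 273.15 = 873.15 K.
W = η·Q_H = 0.471 × 349 = 164.4 kJ, so Q_C = Q_H − W = 184.6 kJ.
Entropy balance on the reservoirs: −Q_H/T_H = -0.3997 kJ/K, +Q_C/T_C = 0.5880 kJ/K.
ΔS_univ = −Q_H/T_H + Q_C/T_C = 0.188 kJ/K (> 0, since η = 0.471 < η_Carnot = 0.640).

ΔS_univ ≈ 0.188 kJ/K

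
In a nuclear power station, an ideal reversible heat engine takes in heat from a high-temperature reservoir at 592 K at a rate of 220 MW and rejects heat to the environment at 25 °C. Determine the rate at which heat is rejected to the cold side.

T_C = 25 °C → 25 + 273.15 = 298.15 K.
Since the cycle is reversible, η = 1 − T_C/T_H = 1 − 298.15/592.00 = 0.4964.
For a reversible cycle Q_C/Q_H = T_C/T_H, so Q_C = 220 × 298.15/592.00 = 110.8 MW.

Q̇_C ≈ 110.8 MW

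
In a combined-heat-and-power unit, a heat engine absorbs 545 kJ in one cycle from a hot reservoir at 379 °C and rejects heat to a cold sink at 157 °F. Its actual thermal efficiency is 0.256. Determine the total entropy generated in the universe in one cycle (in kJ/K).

T_H = 379 °C → 379 + 273.15 = 652.15 K.
T_C = 157 °F → (157 − 32) × 5/9 = 69.44 °C = 342.59 K.
W = η·Q_H = 0.256 × 545 = 139.5 kJ, so Q_C = Q_H − W = 405.5 kJ.
Entropy balance on the reservoirs: −Q_H/T_H = -0.8357 kJ/K, +Q_C/T_C = 1.184 kJ/K.
ΔS_univ = −Q_H/T_H + Q_C/T_C = 0.348 kJ/K (> 0, since η = 0.256 < η_Carnot = 0.475).

ΔS_univ ≈ 0.348 kJ/K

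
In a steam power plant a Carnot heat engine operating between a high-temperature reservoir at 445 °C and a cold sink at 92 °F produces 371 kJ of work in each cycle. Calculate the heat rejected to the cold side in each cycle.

Q_C ≈ 276 kJ

T_H = 445 °C → 445 + 273.15 = 718.15 K.
T_C = 92 °F → (92 − 32) × 5/9 = 33.33 °C = 306.48 K.
The Carnot efficiency is η = 1 − T_C/T_H = 1 − 306.48/718.15 = 0.5732.
Since Q_C/Q_H = T_C/T_H and Q_H = W/η, Q_C = W·T_C/(T_H − T_C) = 371 × 306.48/411.67 = 276 kJ.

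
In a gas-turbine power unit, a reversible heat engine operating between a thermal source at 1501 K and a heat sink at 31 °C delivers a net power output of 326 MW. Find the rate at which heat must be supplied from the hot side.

Q̇_H ≈ 409 MW

T_C = 31 °C → 31 + 273.15 = 304.15 K.
η_rev = 1 − T_C/T_H = 1 − 304.15/1501.00 = 0.7974.
Q_H = W/η = 326/0.7974 = 409 MW.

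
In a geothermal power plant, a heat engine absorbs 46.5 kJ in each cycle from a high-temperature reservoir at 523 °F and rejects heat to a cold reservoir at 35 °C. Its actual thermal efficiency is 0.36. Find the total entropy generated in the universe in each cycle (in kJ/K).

T_H = 523 °F → (523 − 32) × 5/9 = 272.78 °C = 545.93 K.
T_C = 35 °C → 35 + 273.15 = 308.15 K.
W = η·Q_H = 0.36 × 46.5 = 16.74 kJ, so Q_C = Q_H − W = 29.76 kJ.
The hot reservoir loses entropy Q_H/T_H = 46.5/545.93 = 0.08518 kJ/K; the cold reservoir gains Q_C/T_C = 29.76/308.15 = 0.09658 kJ/K.
ΔS_univ = −Q_H/T_H + Q_C/T_C = 0.01140 kJ/K (> 0, since η = 0.36 < η_Carnot = 0.436).

ΔS_univ ≈ 0.01140 kJ/K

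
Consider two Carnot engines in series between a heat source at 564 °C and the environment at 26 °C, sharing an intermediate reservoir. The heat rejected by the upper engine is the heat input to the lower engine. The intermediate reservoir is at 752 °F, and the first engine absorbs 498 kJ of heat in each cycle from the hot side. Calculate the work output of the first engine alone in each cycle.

W₁ ≈ 97.56 kJ

T_H = 564 °C → 564 + 273.15 = 837.15 K.
T_C = 26 °C → 26 + 273.15 = 299.15 K.
T_m = 752 °F → (752 − 32) × 5/9 = 400.00 °C = 673.15 K.
First-stage efficiency η₁ = 1 − T_m/T_H = 1 − 673.15/837.15 = 0.1959.
W₁ = η₁·Q_H = 0.1959 × 498 = 97.56 kJ.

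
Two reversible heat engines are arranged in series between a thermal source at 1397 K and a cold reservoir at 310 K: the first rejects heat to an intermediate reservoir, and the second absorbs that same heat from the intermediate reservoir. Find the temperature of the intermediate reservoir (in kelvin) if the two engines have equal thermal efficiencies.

T_m ≈ 658 K

Equal efficiencies require 1 − T_m/T_H = 1 − T_C/T_m, i.e. T_m/T_H = T_C/T_m, so T_m = √(T_H·T_C) = √(1397.00 × 310.00) = 658 K.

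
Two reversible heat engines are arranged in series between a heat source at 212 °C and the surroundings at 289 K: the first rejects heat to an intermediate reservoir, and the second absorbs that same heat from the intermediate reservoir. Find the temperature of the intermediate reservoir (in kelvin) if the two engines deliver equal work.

T_m ≈ 387 K

T_H = 212 °C → 212 + 273.15 = 485.15 K.
For reversible stages Q_m = Q_H·(T_m/T_H). Setting W₁ = Q_H(1 − T_m/T_H) equal to W₂ = Q_m(1 − T_C/T_m) = Q_H·(T_m − T_C)/T_H gives T_H − T_m = T_m − T_C, so T_m = (T_H + T_C)/2 = (485.15 + 289.00)/2 = 387 K.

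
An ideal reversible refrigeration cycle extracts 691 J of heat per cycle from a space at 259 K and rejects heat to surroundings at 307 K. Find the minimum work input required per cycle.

W_in ≈ 128 J

The reversible coefficient of performance is COP_R = T_C/(T_H − T_C) = 259.00/48.00 = 5.3958.
W = Q_C/COP_R = 691/5.3958 = 128 J.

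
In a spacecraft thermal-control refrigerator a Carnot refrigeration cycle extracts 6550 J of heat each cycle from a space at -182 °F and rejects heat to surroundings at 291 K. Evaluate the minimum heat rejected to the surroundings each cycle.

T_C = -182 °F → (-182 − 32) × 5/9 = -118.89 °C = 154.26 K.
For a reversible cycle Q_H/Q_C = T_H/T_C, so Q_H = Q_C·T_H/T_C = 6550 × 291.00/154.26 = 12400 J.

Q_H ≈ 12400 J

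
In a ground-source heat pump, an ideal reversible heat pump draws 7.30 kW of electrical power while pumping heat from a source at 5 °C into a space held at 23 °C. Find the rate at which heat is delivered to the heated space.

Q̇_H ≈ 120 kW

T_H = 23 °C → 23 + 273.15 = 296.15 K.
T_C = 5 °C → 5 + 273.15 = 278.15 K.
COP_HP = T_H/(T_H − T_C) = 296.15/18.00 = 16.4528.
Q_H = COP_HP · W = 16.4528 × 7.30 = 120 kW.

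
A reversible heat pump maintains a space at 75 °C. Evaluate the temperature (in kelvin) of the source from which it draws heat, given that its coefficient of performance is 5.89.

T_C ≈ 289 K

T_H = 75 °C → 75 + 273.15 = 348.15 K.
COP_HP = T_H/(T_H − T_C) ⇒ T_C = T_H·(COP_HP − 1)/COP_HP = 348.15 × (5.89 − 1)/5.89 = 289 K.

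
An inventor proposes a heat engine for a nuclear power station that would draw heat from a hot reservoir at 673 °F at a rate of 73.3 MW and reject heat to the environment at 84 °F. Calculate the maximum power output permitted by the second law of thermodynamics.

T_H = 673 °F → (673 − 32) × 5/9 = 356.11 °C = 629.26 K.
T_C = 84 °F → (84 − 32) × 5/9 = 28.89 °C = 302.04 K.
No engine can exceed the Carnot limit: η_max = 1 − T_C/T_H = 1 − 302.04/629.26 = 0.5200.
W_max = η_max · Q_H = 0.5200 × 73.3 = 38.1 MW.

Ẇ_max ≈ 38.1 MW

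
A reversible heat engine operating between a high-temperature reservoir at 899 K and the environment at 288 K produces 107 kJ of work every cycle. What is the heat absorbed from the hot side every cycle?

Q_H ≈ 157 kJ

For a reversible engine, η = 1 − T_C/T_H = 1 − 288.00/899.00 = 0.6796.
Q_H = W/η = 107/0.6796 = 157 kJ.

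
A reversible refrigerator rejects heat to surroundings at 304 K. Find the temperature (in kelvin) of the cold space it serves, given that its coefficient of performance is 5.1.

COP_R = T_C/(T_H − T_C) ⇒ T_C = T_H·COP_R/(1 + COP_R) = 304.00 × 5.1/(1 + 5.1) = 254 K.

T_C ≈ 254 K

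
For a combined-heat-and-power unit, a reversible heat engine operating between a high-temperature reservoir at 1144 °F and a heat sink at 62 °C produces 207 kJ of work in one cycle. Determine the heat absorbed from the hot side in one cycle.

Q_H ≈ 332 kJ

T_H = 1144 °F → (1144 − 32) × 5/9 = 617.78 °C = 890.93 K.
T_C = 62 °C → 62 + 273.15 = 335.15 K.
Carnot efficiency: η = 1 − T_C/T_H = 1 − 335.15/890.93 = 0.6238.
Q_H = W/η = 207/0.6238 = 332 kJ.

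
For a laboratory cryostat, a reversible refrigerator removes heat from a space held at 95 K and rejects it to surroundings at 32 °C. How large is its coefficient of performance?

COP_R ≈ 0.452

T_H = 32 °C → 32 + 273.15 = 305.15 K.
COP_R = T_C/(T_H − T_C) = 95.00/(305.15 − 95.00) = 0.452.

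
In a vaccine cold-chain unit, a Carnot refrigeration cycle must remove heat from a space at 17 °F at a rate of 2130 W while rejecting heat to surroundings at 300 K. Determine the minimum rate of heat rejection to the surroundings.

T_C = 17 °F → (17 − 32) × 5/9 = -8.33 °C = 264.82 K.
For a reversible cycle Q_H/Q_C = T_H/T_C, so Q_H = Q_C·T_H/T_C = 2130 × 300.00/264.82 = 2410 W.

Q̇_H ≈ 2410 W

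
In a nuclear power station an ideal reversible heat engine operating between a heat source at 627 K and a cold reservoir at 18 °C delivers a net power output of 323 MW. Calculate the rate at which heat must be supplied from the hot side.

T_C = 18 °C → 18 + 273.15 = 291.15 K.
For a reversible engine, η = 1 − T_C/T_H = 1 − 291.15/627.00 = 0.5356.
Q_H = W/η = 323/0.5356 = 603.0 MW.

Q̇_H ≈ 603.0 MW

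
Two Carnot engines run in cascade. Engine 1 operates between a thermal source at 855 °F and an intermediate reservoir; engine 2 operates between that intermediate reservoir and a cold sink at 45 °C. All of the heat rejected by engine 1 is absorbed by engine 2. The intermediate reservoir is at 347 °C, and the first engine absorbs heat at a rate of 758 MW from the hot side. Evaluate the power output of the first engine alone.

T_H = 855 °F → (855 − 32) × 5/9 = 457.22 °C = 730.37 K.
T_C = 45 °C → 45 + 273.15 = 318.15 K.
T_m = 347 °C → 347 + 273.15 = 620.15 K.
First-stage efficiency η₁ = 1 − T_m/T_H = 1 − 620.15/730.37 = 0.1509.
W₁ = η₁·Q_H = 0.1509 × 758 = 114 MW.

Ẇ₁ ≈ 114 MW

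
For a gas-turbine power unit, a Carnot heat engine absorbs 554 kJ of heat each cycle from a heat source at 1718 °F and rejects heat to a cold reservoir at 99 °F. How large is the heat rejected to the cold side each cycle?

T_H = 1718 °F → (1718 − 32) × 5/9 = 936.67 °C = 1209.82 K.
T_C = 99 °F → (99 − 32) × 5/9 = 37.22 °C = 310.37 K.
η_rev = 1 − T_C/T_H = 1 − 310.37/1209.82 = 0.7435.
For a reversible cycle Q_C/Q_H = T_C/T_H, so Q_C = 554 × 310.37/1209.82 = 142 kJ.

Q_C ≈ 142 kJ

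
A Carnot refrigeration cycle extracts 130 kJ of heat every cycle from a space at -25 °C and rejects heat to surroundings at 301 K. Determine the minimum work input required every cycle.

W_in ≈ 27.7 kJ

T_C = -25 °C → -25 + 273.15 = 248.15 K.
The reversible coefficient of performance is COP_R = T_C/(T_H − T_C) = 248.15/52.85 = 4.6954.
W = Q_C/COP_R = 130/4.6954 = 27.7 kJ.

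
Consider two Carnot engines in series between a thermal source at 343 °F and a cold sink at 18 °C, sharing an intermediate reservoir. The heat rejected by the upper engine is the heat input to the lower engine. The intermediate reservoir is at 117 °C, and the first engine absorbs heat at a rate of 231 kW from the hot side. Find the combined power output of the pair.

Ẇ_total ≈ 80.18 kW

T_H = 343 °F → (343 − 32) × 5/9 = 172.78 °C = 445.93 K.
T_C = 18 °C → 18 + 273.15 = 291.15 K.
Two reversible stages in series are equivalent to a single Carnot engine between T_H and T_C, so η_total = 1 − T_C/T_H = 1 − 291.15/445.93 = 0.3471.
W_total = η_total · Q_H = 0.3471 × 231 = 80.18 kW.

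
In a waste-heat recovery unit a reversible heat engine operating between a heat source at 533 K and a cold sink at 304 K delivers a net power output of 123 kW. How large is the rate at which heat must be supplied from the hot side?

Q̇_H ≈ 286 kW

The Carnot efficiency is η = 1 − T_C/T_H = 1 − 304.00/533.00 = 0.4296.
Q_H = W/η = 123/0.4296 = 286 kW.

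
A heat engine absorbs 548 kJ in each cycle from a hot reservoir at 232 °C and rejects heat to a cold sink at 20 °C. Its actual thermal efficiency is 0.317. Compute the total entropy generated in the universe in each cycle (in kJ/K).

ΔS_univ ≈ 0.1919 kJ/K

T_H = 232 °C → 232 + 273.15 = 505.15 K.
T_C = 20 °C → 20 + 273.15 = 293.15 K.
W = η·Q_H = 0.317 × 548 = 173.7 kJ, so Q_C = Q_H − W = 374.3 kJ.
The hot reservoir loses entropy Q_H/T_H = 548/505.15 = 1.085 kJ/K; the cold reservoir gains Q_C/T_C = 374.3/293.15 = 1.277 kJ/K.
ΔS_univ = −Q_H/T_H + Q_C/T_C = 0.1919 kJ/K (> 0, since η = 0.317 < η_Carnot = 0.420).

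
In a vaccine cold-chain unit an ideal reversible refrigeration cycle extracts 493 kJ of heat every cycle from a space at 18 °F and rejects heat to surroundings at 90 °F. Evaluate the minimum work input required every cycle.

T_H = 90 °F → (90 − 32) × 5/9 = 32.22 °C = 305.37 K.
T_C = 18 °F → (18 − 32) × 5/9 = -7.78 °C = 265.37 K.
For a reversible refrigerator, COP_R = T_C/(T_H − T_C) = 265.37/40.00 = 6.6343.
W = Q_C/COP_R = 493/6.6343 = 74.3 kJ.

W_in ≈ 74.3 kJ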